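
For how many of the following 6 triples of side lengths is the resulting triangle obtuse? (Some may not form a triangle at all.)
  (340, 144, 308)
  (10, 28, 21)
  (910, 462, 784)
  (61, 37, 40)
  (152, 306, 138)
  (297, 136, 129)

(340,144,308): 144²+308² = 115600 = 340² → right
(10,28,21): 10²+21² = 541 < 784 = 28² → obtuse
(910,462,784): 462²+784² = 828100 = 910² → right
(61,37,40): 37²+40² = 2969 < 3721 = 61² → obtuse
(152,306,138): 138+152 ≤ 306, not a triangle
(297,136,129): 129+136 ≤ 297, not a triangle
2 of the 6 are obtuse.

2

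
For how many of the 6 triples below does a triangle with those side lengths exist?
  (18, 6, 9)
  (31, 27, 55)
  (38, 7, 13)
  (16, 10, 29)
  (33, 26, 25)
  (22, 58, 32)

(6,9,18): 6+9 ≤ 18 → not valid
(27,31,55): 27+31 > 55 → valid
(7,13,38): 7+13 ≤ 38 → not valid
(10,16,29): 10+16 ≤ 29 → not valid
(25,26,33): 25+26 > 33 → valid
(22,32,58): 22+32 ≤ 58 → not valid
2 of the 6 triples form a triangle.

2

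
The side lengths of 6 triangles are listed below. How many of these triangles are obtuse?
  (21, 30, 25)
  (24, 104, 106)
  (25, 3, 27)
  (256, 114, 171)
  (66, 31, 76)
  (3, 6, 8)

(21,30,25): 21²+25² = 1066 > 900 = 30² → acute
(24,104,106): 24²+104² = 11392 > 11236 = 106² → acute
(25,3,27): 3²+25² = 634 < 729 = 27² → obtuse
(256,114,171): 114²+171² = 42237 < 65536 = 256² → obtuse
(66,31,76): 31²+66² = 5317 < 5776 = 76² → obtuse
(3,6,8): 3²+6² = 45 < 64 = 8² → obtuse
4 of the 6 are obtuse.

4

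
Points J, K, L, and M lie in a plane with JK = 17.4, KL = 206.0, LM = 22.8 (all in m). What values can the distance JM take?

165.8 ≤ JM ≤ 246.2 m

The maximum is all hops collinear in one direction: 17.4 + 206.0 + 22.8 = 246.2.
The longest hop is 206.0; the others sum to 40.2. Folding the others back against it leaves at least 206.0 − 40.2 = 165.8.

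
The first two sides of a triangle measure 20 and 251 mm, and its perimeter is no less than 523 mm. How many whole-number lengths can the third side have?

19

Triangle inequality: 231 < x < 271. Perimeter ≥ 523 gives x ≥ 523 − 20 − 251 = 252.
So 252 ≤ x < 271; integers 252 through 270: 19 values.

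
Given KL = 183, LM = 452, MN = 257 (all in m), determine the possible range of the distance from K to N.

12 ≤ KN ≤ 892 m

The maximum is all hops collinear in one direction: 183 + 452 + 257 = 892.
The longest hop is 452; the others sum to 440. Folding the others back against it leaves at least 452 − 440 = 12.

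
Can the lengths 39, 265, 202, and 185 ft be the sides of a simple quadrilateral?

A quadrilateral exists iff every side is shorter than the sum of the others — equivalently, the longest side is less than the sum of the rest.
Longest side 265 < 426 (sum of the remaining 3), so yes.

Yes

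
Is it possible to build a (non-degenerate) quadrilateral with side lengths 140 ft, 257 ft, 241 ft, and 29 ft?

A quadrilateral exists iff every side is shorter than the sum of the others — equivalently, the longest side is less than the sum of the rest.
Longest side 257 < 410 (sum of the remaining 3), so yes.

Yes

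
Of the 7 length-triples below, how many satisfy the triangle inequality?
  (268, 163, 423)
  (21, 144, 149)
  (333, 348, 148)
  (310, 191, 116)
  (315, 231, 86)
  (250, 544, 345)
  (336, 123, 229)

(163,268,423): 163+268 > 423 → valid
(21,144,149): 21+144 > 149 → valid
(148,333,348): 148+333 > 348 → valid
(116,191,310): 116+191 ≤ 310 → not valid
(86,231,315): 86+231 > 315 → valid
(250,345,544): 250+345 > 544 → valid
(123,229,336): 123+229 > 336 → valid
6 of the 7 triples form a triangle.

6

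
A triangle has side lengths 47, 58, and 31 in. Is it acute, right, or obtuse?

obtuse

Compare the square of the longest side to the sum of squares of the other two: 31² + 47² = 3170 < 3364 = 58².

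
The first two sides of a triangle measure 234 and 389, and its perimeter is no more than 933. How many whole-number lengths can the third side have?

155

Triangle inequality: 155 < x < 623. Perimeter ≤ 933 gives x ≤ 933 − 234 − 389 = 310.
So 155 < x ≤ 310; integers 156 through 310: 155 values.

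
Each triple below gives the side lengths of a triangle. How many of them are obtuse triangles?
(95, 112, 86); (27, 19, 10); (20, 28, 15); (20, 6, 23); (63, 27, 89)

4

(95,112,86): 86²+95² = 16421 > 12544 = 112² → acute
(27,19,10): 10²+19² = 461 < 729 = 27² → obtuse
(20,28,15): 15²+20² = 625 < 784 = 28² → obtuse
(20,6,23): 6²+20² = 436 < 529 = 23² → obtuse
(63,27,89): 27²+63² = 4698 < 7921 = 89² → obtuse
4 of the 5 are obtuse.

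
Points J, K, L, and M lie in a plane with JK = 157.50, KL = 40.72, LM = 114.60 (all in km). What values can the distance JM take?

The maximum is all hops collinear in one direction: 157.50 + 40.72 + 114.60 = 312.82.
The longest hop is 157.50; the others sum to 155.32. Folding the others back against it leaves at least 157.50 − 155.32 = 2.18.

2.18 ≤ JM ≤ 312.82 km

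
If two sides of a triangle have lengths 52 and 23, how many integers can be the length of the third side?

The third side lies in the open interval (29, 75).
Integers from 30 to 74 inclusive: 74 − 30 + 1 = 45.

45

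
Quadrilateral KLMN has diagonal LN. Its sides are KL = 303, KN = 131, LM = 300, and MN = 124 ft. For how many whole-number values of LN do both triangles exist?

247

From triangle KLN: 172 < LN < 434.
From triangle MLN: 176 < LN < 424.
Intersection: 176 < LN < 424, so integers 177 through 423: 247 values.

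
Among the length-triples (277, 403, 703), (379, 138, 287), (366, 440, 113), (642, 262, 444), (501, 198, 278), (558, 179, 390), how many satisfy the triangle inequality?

4

(277,403,703): 277+403 ≤ 703 → not valid
(138,287,379): 138+287 > 379 → valid
(113,366,440): 113+366 > 440 → valid
(262,444,642): 262+444 > 642 → valid
(198,278,501): 198+278 ≤ 501 → not valid
(179,390,558): 179+390 > 558 → valid
4 of the 6 triples form a triangle.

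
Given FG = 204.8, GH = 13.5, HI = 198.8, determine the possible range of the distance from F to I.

The maximum is all hops collinear in one direction: 204.8 + 13.5 + 198.8 = 417.1.
The longest hop is 204.8; the others sum to 212.3. Since 204.8 ≤ 212.3, the path can fold back on itself completely, so the minimum distance is 0.

0 ≤ FI ≤ 417.1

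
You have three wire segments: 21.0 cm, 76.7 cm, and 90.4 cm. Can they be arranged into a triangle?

The longest side is 90.4, and the other two sum to 97.7.
Since 97.7 > 90.4, the triangle inequality holds.

Yes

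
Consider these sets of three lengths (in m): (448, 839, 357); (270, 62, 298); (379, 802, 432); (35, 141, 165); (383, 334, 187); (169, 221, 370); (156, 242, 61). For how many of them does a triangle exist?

(357,448,839): 357+448 ≤ 839 → not valid
(62,270,298): 62+270 > 298 → valid
(379,432,802): 379+432 > 802 → valid
(35,141,165): 35+141 > 165 → valid
(187,334,383): 187+334 > 383 → valid
(169,221,370): 169+221 > 370 → valid
(61,156,242): 61+156 ≤ 242 → not valid
5 of the 7 triples form a triangle.

5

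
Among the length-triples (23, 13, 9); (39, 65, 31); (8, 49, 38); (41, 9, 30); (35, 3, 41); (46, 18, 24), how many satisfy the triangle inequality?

1

(9,13,23): 9+13 ≤ 23 → not valid
(31,39,65): 31+39 > 65 → valid
(8,38,49): 8+38 ≤ 49 → not valid
(9,30,41): 9+30 ≤ 41 → not valid
(3,35,41): 3+35 ≤ 41 → not valid
(18,24,46): 18+24 ≤ 46 → not valid
1 of the 6 triples forms a triangle.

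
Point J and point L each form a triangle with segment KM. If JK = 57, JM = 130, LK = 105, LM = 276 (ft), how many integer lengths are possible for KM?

From triangle JKM: 73 < KM < 187.
From triangle LKM: 171 < KM < 381.
Intersection: 171 < KM < 187, so integers 172 through 186: 15 values.

15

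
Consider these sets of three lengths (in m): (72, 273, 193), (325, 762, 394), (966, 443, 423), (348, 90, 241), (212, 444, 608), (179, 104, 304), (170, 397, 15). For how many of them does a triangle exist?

(72,193,273): 72+193 ≤ 273 → not valid
(325,394,762): 325+394 ≤ 762 → not valid
(423,443,966): 423+443 ≤ 966 → not valid
(90,241,348): 90+241 ≤ 348 → not valid
(212,444,608): 212+444 > 608 → valid
(104,179,304): 104+179 ≤ 304 → not valid
(15,170,397): 15+170 ≤ 397 → not valid
1 of the 7 triples forms a triangle.

1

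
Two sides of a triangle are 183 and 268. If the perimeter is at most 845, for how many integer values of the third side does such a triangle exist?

Triangle inequality: 85 < x < 451. Perimeter ≤ 845 gives x ≤ 845 − 183 − 268 = 394.
So 85 < x ≤ 394; integers 86 through 394: 309 values.

309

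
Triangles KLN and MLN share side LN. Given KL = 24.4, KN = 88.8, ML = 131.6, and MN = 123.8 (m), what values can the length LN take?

64.4 < LN < 113.2

From triangle KLN: |24.4 − 88.8| < LN < 24.4 + 88.8, i.e. 64.4 < LN < 113.2.
From triangle MLN: 7.8 < LN < 255.4.
Both must hold, so LN lies in the intersection.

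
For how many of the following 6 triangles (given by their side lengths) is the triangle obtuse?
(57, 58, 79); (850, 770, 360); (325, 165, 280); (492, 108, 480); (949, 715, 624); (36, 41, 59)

1

(57,58,79): 57²+58² = 6613 > 6241 = 79² → acute
(850,770,360): 360²+770² = 722500 = 850² → right
(325,165,280): 165²+280² = 105625 = 325² → right
(492,108,480): 108²+480² = 242064 = 492² → right
(949,715,624): 624²+715² = 900601 = 949² → right
(36,41,59): 36²+41² = 2977 < 3481 = 59² → obtuse
1 of the 6 is obtuse.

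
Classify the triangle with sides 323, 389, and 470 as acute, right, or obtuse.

Compare the square of the longest side to the sum of squares of the other two: 323² + 389² = 255650 > 220900 = 470².

acute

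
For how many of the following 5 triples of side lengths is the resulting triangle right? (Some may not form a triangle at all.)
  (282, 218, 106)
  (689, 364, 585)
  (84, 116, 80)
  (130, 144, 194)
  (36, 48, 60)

(282,218,106): 106²+218² = 58760 < 79524 = 282² → obtuse
(689,364,585): 364²+585² = 474721 = 689² → right
(84,116,80): 80²+84² = 13456 = 116² → right
(130,144,194): 130²+144² = 37636 = 194² → right
(36,48,60): 36²+48² = 3600 = 60² → right
4 of the 5 are right.

4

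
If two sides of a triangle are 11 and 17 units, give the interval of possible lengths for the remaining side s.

6 < s < 28

By the triangle inequality, s must be less than 11 + 17 = 28 and greater than |11 − 17| = 6.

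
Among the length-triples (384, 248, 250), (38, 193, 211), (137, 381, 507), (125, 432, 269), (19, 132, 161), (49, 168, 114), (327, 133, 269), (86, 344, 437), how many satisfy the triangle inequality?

4

(248,250,384): 248+250 > 384 → valid
(38,193,211): 38+193 > 211 → valid
(137,381,507): 137+381 > 507 → valid
(125,269,432): 125+269 ≤ 432 → not valid
(19,132,161): 19+132 ≤ 161 → not valid
(49,114,168): 49+114 ≤ 168 → not valid
(133,269,327): 133+269 > 327 → valid
(86,344,437): 86+344 ≤ 437 → not valid
4 of the 8 triples form a triangle.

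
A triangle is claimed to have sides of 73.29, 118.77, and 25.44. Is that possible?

No

The longest side is 118.77, but the other two sum to only 98.73.
98.73 < 118.77, so the triangle inequality fails.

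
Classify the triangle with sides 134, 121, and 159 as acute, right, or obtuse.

acute

Compare the square of the longest side to the sum of squares of the other two: 121² + 134² = 32597 > 25281 = 159².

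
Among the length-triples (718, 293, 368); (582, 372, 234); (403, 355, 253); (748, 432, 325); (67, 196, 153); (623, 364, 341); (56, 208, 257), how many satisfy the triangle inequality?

6

(293,368,718): 293+368 ≤ 718 → not valid
(234,372,582): 234+372 > 582 → valid
(253,355,403): 253+355 > 403 → valid
(325,432,748): 325+432 > 748 → valid
(67,153,196): 67+153 > 196 → valid
(341,364,623): 341+364 > 623 → valid
(56,208,257): 56+208 > 257 → valid
6 of the 7 triples form a triangle.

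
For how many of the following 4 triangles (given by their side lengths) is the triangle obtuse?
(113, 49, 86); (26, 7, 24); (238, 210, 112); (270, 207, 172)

(113,49,86): 49²+86² = 9797 < 12769 = 113² → obtuse
(26,7,24): 7²+24² = 625 < 676 = 26² → obtuse
(238,210,112): 112²+210² = 56644 = 238² → right
(270,207,172): 172²+207² = 72433 < 72900 = 270² → obtuse
3 of the 4 are obtuse.

3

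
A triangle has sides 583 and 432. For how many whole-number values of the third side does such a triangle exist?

863

The third side lies in the open interval (151, 1015).
Integers from 152 to 1014 inclusive: 1014 − 152 + 1 = 863.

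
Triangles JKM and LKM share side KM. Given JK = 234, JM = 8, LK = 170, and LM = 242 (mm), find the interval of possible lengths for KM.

From triangle JKM: |234 − 8| < KM < 234 + 8, i.e. 226 < KM < 242.
From triangle LKM: 72 < KM < 412.
Both must hold, so KM lies in the intersection.

226 < KM < 242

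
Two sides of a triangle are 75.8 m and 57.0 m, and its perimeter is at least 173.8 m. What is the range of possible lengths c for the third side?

Triangle inequality alone gives 18.8 < c < 132.8.
The perimeter condition gives c ≥ 173.8 − 75.8 − 57.0 = 41.0.
Intersecting the two: 41.0 ≤ c < 132.8.

41.0 ≤ c < 132.8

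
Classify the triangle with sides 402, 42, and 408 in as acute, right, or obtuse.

obtuse

Compare the square of the longest side to the sum of squares of the other two: 42² + 402² = 163368 < 166464 = 408².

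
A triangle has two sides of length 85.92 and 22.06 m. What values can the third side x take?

By the triangle inequality, x must be less than 85.92 + 22.06 = 107.98 and greater than |85.92 − 22.06| = 63.86.

63.86 < x < 107.98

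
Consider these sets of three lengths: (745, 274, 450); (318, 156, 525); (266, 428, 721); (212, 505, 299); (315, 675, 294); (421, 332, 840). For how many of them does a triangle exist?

(274,450,745): 274+450 ≤ 745 → not valid
(156,318,525): 156+318 ≤ 525 → not valid
(266,428,721): 266+428 ≤ 721 → not valid
(212,299,505): 212+299 > 505 → valid
(294,315,675): 294+315 ≤ 675 → not valid
(332,421,840): 332+421 ≤ 840 → not valid
1 of the 6 triples forms a triangle.

1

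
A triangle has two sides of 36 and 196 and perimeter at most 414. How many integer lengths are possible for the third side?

Triangle inequality: 160 < x < 232. Perimeter ≤ 414 gives x ≤ 414 − 36 − 196 = 182.
So 160 < x ≤ 182; integers 161 through 182: 22 values.

22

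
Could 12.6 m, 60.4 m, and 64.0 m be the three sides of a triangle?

Yes

The longest side is 64.0, and the other two sum to 73.0.
Since 73.0 > 64.0, the triangle inequality holds.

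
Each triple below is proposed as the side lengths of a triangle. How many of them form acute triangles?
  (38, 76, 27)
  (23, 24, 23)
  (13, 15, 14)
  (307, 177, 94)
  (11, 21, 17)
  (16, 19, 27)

2

(38,76,27): 27+38 ≤ 76, not a triangle
(23,24,23): 23²+23² = 1058 > 576 = 24² → acute
(13,15,14): 13²+14² = 365 > 225 = 15² → acute
(307,177,94): 94+177 ≤ 307, not a triangle
(11,21,17): 11²+17² = 410 < 441 = 21² → obtuse
(16,19,27): 16²+19² = 617 < 729 = 27² → obtuse
2 of the 6 are acute.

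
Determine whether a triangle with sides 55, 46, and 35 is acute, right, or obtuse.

Compare the square of the longest side to the sum of squares of the other two: 35² + 46² = 3341 > 3025 = 55².

acute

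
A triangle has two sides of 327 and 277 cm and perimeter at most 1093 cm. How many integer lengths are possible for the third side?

439

Triangle inequality: 50 < x < 604. Perimeter ≤ 1093 gives x ≤ 1093 − 327 − 277 = 489.
So 50 < x ≤ 489; integers 51 through 489: 439 values.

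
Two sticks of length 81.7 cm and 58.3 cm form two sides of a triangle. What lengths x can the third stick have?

By the triangle inequality, x must be less than 81.7 + 58.3 = 140.0 and greater than |81.7 − 58.3| = 23.4.

23.4 < x < 140.0 (cm)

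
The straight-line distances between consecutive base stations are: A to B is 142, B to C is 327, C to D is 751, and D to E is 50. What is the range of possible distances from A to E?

232 ≤ AE ≤ 1270

The maximum is all hops collinear in one direction: 142 + 327 + 751 + 50 = 1270.
The longest hop is 751; the others sum to 519. Folding the others back against it leaves at least 751 − 519 = 232.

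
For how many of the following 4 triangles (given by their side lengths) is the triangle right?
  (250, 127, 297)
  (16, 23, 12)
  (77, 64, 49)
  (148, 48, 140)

1

(250,127,297): 127²+250² = 78629 < 88209 = 297² → obtuse
(16,23,12): 12²+16² = 400 < 529 = 23² → obtuse
(77,64,49): 49²+64² = 6497 > 5929 = 77² → acute
(148,48,140): 48²+140² = 21904 = 148² → right
1 of the 4 is right.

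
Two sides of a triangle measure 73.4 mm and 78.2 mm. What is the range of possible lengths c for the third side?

4.8 < c < 151.6 (mm)

By the triangle inequality, c must be less than 73.4 + 78.2 = 151.6 and greater than |73.4 − 78.2| = 4.8.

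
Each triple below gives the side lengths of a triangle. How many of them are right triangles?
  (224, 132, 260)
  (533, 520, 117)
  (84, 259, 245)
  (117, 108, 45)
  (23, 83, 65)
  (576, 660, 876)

(224,132,260): 132²+224² = 67600 = 260² → right
(533,520,117): 117²+520² = 284089 = 533² → right
(84,259,245): 84²+245² = 67081 = 259² → right
(117,108,45): 45²+108² = 13689 = 117² → right
(23,83,65): 23²+65² = 4754 < 6889 = 83² → obtuse
(576,660,876): 576²+660² = 767376 = 876² → right
5 of the 6 are right.

5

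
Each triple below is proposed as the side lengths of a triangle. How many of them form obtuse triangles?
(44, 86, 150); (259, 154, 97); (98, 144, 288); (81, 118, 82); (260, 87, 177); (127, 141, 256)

3

(44,86,150): 44+86 ≤ 150, not a triangle
(259,154,97): 97+154 ≤ 259, not a triangle
(98,144,288): 98+144 ≤ 288, not a triangle
(81,118,82): 81²+82² = 13285 < 13924 = 118² → obtuse
(260,87,177): 87²+177² = 38898 < 67600 = 260² → obtuse
(127,141,256): 127²+141² = 36010 < 65536 = 256² → obtuse
3 of the 6 are obtuse.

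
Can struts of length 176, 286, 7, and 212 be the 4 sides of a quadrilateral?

Yes

A quadrilateral exists iff every side is shorter than the sum of the others — equivalently, the longest side is less than the sum of the rest.
Longest side 286 < 395 (sum of the remaining 3), so yes.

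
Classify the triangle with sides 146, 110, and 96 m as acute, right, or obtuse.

right

Compare the square of the longest side to the sum of squares of the other two: 96² + 110² = 21316 = 146².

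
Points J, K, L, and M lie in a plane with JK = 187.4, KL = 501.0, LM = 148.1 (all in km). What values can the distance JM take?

The maximum is all hops collinear in one direction: 187.4 + 501.0 + 148.1 = 836.5.
The longest hop is 501.0; the others sum to 335.5. Folding the others back against it leaves at least 501.0 − 335.5 = 165.5.

165.5 ≤ JM ≤ 836.5 km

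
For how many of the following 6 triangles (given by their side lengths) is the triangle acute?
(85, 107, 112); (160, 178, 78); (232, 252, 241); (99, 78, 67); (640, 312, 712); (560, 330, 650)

3

(85,107,112): 85²+107² = 18674 > 12544 = 112² → acute
(160,178,78): 78²+160² = 31684 = 178² → right
(232,252,241): 232²+241² = 111905 > 63504 = 252² → acute
(99,78,67): 67²+78² = 10573 > 9801 = 99² → acute
(640,312,712): 312²+640² = 506944 = 712² → right
(560,330,650): 330²+560² = 422500 = 650² → right
3 of the 6 are acute.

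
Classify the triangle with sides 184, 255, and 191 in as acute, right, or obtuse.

acute

Compare the square of the longest side to the sum of squares of the other two: 184² + 191² = 70337 > 65025 = 255².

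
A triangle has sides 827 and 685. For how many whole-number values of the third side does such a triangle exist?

The third side lies in the open interval (142, 1512).
Integers from 143 to 1511 inclusive: 1511 − 143 + 1 = 1369.

1369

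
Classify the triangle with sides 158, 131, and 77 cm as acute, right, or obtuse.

Compare the square of the longest side to the sum of squares of the other two: 77² + 131² = 23090 < 24964 = 158².

obtuse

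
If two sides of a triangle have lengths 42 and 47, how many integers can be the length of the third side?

The third side lies in the open interval (5, 89).
Integers from 6 to 88 inclusive: 88 − 6 + 1 = 83.

83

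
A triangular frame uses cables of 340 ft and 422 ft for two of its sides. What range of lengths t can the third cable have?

By the triangle inequality, t must be less than 340 + 422 = 762 and greater than |340 − 422| = 82.

82 < t < 762 (ft)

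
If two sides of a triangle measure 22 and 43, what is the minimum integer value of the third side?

22

The third side must be strictly greater than |22 − 43| = 21.
The smallest integer above 21 is 22.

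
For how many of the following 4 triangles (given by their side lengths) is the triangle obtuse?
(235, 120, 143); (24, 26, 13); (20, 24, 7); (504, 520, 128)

2

(235,120,143): 120²+143² = 34849 < 55225 = 235² → obtuse
(24,26,13): 13²+24² = 745 > 676 = 26² → acute
(20,24,7): 7²+20² = 449 < 576 = 24² → obtuse
(504,520,128): 128²+504² = 270400 = 520² → right
2 of the 4 are obtuse.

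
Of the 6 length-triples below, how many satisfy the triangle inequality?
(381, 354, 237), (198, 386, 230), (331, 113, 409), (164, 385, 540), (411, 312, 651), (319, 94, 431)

5

(237,354,381): 237+354 > 381 → valid
(198,230,386): 198+230 > 386 → valid
(113,331,409): 113+331 > 409 → valid
(164,385,540): 164+385 > 540 → valid
(312,411,651): 312+411 > 651 → valid
(94,319,431): 94+319 ≤ 431 → not valid
5 of the 6 triples form a triangle.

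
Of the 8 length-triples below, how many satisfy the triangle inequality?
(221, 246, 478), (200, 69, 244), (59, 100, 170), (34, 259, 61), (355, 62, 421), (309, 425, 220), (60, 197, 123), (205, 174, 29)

2

(221,246,478): 221+246 ≤ 478 → not valid
(69,200,244): 69+200 > 244 → valid
(59,100,170): 59+100 ≤ 170 → not valid
(34,61,259): 34+61 ≤ 259 → not valid
(62,355,421): 62+355 ≤ 421 → not valid
(220,309,425): 220+309 > 425 → valid
(60,123,197): 60+123 ≤ 197 → not valid
(29,174,205): 29+174 ≤ 205 → not valid
2 of the 8 triples form a triangle.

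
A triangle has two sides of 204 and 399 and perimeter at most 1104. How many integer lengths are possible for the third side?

306

Triangle inequality: 195 < x < 603. Perimeter ≤ 1104 gives x ≤ 1104 − 204 − 399 = 501.
So 195 < x ≤ 501; integers 196 through 501: 306 values.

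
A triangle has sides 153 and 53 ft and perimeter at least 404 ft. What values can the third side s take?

Triangle inequality alone gives 100 < s < 206.
The perimeter condition gives s ≥ 404 − 153 − 53 = 198.
Intersecting the two: 198 ≤ s < 206.

198 ≤ s < 206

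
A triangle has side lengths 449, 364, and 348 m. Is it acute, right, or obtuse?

Compare the square of the longest side to the sum of squares of the other two: 348² + 364² = 253600 > 201601 = 449².

acute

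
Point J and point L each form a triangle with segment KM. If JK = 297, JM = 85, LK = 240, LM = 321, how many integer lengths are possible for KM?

169

From triangle JKM: 212 < KM < 382.
From triangle LKM: 81 < KM < 561.
Intersection: 212 < KM < 382, so integers 213 through 381: 169 values.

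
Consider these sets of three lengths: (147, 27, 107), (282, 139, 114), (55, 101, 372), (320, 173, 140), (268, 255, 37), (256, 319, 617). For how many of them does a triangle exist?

1

(27,107,147): 27+107 ≤ 147 → not valid
(114,139,282): 114+139 ≤ 282 → not valid
(55,101,372): 55+101 ≤ 372 → not valid
(140,173,320): 140+173 ≤ 320 → not valid
(37,255,268): 37+255 > 268 → valid
(256,319,617): 256+319 ≤ 617 → not valid
1 of the 6 triples forms a triangle.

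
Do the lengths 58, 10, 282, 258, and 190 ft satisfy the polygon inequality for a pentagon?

Yes

A pentagon exists iff every side is shorter than the sum of the others — equivalently, the longest side is less than the sum of the rest.
Longest side 282 < 516 (sum of the remaining 4), so yes.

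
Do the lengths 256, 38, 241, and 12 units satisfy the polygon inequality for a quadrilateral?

Yes

A quadrilateral exists iff every side is shorter than the sum of the others — equivalently, the longest side is less than the sum of the rest.
Longest side 256 < 291 (sum of the remaining 3), so yes.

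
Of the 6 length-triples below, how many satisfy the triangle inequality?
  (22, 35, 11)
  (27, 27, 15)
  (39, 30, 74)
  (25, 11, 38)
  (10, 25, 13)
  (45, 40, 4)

1

(11,22,35): 11+22 ≤ 35 → not valid
(15,27,27): 15+27 > 27 → valid
(30,39,74): 30+39 ≤ 74 → not valid
(11,25,38): 11+25 ≤ 38 → not valid
(10,13,25): 10+13 ≤ 25 → not valid
(4,40,45): 4+40 ≤ 45 → not valid
1 of the 6 triples forms a triangle.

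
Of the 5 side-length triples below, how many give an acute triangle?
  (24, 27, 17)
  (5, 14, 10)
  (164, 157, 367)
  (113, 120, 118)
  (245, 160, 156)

(24,27,17): 17²+24² = 865 > 729 = 27² → acute
(5,14,10): 5²+10² = 125 < 196 = 14² → obtuse
(164,157,367): 157+164 ≤ 367, not a triangle
(113,120,118): 113²+118² = 26693 > 14400 = 120² → acute
(245,160,156): 156²+160² = 49936 < 60025 = 245² → obtuse
2 of the 5 are acute.

2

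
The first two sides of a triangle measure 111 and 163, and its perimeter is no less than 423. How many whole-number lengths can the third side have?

Triangle inequality: 52 < x < 274. Perimeter ≥ 423 gives x ≥ 423 − 111 − 163 = 149.
So 149 ≤ x < 274; integers 149 through 273: 125 values.

125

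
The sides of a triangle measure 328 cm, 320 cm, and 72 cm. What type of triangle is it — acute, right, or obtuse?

Compare the square of the longest side to the sum of squares of the other two: 72² + 320² = 107584 = 328².

right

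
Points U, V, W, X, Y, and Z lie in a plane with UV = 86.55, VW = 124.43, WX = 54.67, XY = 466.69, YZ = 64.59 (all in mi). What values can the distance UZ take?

The maximum is all hops collinear in one direction: 86.55 + 124.43 + 54.67 + 466.69 + 64.59 = 796.93.
The longest hop is 466.69; the others sum to 330.24. Folding the others back against it leaves at least 466.69 − 330.24 = 136.45.

136.45 ≤ UZ ≤ 796.93 mi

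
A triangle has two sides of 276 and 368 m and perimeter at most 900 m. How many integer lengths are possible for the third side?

164

Triangle inequality: 92 < x < 644. Perimeter ≤ 900 gives x ≤ 900 − 276 − 368 = 256.
So 92 < x ≤ 256; integers 93 through 256: 164 values.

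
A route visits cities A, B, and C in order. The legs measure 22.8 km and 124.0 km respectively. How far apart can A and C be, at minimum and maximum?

By the triangle inequality, |22.8 − 124.0| ≤ AC ≤ 22.8 + 124.0.

101.2 ≤ AC ≤ 146.8 km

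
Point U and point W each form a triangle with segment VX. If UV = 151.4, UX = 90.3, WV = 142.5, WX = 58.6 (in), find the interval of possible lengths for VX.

From triangle UVX: |151.4 − 90.3| < VX < 151.4 + 90.3, i.e. 61.1 < VX < 241.7.
From triangle WVX: 83.9 < VX < 201.1.
Both must hold, so VX lies in the intersection.

83.9 < VX < 201.1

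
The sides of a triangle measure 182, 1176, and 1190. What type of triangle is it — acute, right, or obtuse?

Compare the square of the longest side to the sum of squares of the other two: 182² + 1176² = 1416100 = 1190².

right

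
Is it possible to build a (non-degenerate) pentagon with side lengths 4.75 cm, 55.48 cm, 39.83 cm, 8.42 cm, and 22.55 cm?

Yes

A pentagon exists iff every side is shorter than the sum of the others — equivalently, the longest side is less than the sum of the rest.
Longest side 55.48 < 75.55 (sum of the remaining 4), so yes.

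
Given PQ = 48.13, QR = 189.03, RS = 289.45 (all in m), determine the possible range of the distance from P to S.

The maximum is all hops collinear in one direction: 48.13 + 189.03 + 289.45 = 526.61.
The longest hop is 289.45; the others sum to 237.16. Folding the others back against it leaves at least 289.45 − 237.16 = 52.29.

52.29 ≤ PS ≤ 526.61 m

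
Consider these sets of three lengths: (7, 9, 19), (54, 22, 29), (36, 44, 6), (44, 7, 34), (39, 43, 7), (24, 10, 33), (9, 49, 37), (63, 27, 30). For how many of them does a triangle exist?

(7,9,19): 7+9 ≤ 19 → not valid
(22,29,54): 22+29 ≤ 54 → not valid
(6,36,44): 6+36 ≤ 44 → not valid
(7,34,44): 7+34 ≤ 44 → not valid
(7,39,43): 7+39 > 43 → valid
(10,24,33): 10+24 > 33 → valid
(9,37,49): 9+37 ≤ 49 → not valid
(27,30,63): 27+30 ≤ 63 → not valid
2 of the 8 triples form a triangle.

2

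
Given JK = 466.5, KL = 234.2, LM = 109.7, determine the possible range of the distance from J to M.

122.6 ≤ JM ≤ 810.4

The maximum is all hops collinear in one direction: 466.5 + 234.2 + 109.7 = 810.4.
The longest hop is 466.5; the others sum to 343.9. Folding the others back against it leaves at least 466.5 − 343.9 = 122.6.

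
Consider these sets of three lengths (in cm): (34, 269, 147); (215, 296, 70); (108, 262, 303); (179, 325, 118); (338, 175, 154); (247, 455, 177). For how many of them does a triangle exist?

1

(34,147,269): 34+147 ≤ 269 → not valid
(70,215,296): 70+215 ≤ 296 → not valid
(108,262,303): 108+262 > 303 → valid
(118,179,325): 118+179 ≤ 325 → not valid
(154,175,338): 154+175 ≤ 338 → not valid
(177,247,455): 177+247 ≤ 455 → not valid
1 of the 6 triples forms a triangle.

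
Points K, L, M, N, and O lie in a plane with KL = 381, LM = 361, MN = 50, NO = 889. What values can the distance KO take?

The maximum is all hops collinear in one direction: 381 + 361 + 50 + 889 = 1681.
The longest hop is 889; the others sum to 792. Folding the others back against it leaves at least 889 − 792 = 97.

97 ≤ KO ≤ 1681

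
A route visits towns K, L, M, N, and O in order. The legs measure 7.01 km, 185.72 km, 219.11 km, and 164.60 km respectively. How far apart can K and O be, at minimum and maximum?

The maximum is all hops collinear in one direction: 7.01 + 185.72 + 219.11 + 164.60 = 576.44.
The longest hop is 219.11; the others sum to 357.33. Since 219.11 ≤ 357.33, the path can fold back on itself completely, so the minimum distance is 0.

0 ≤ KO ≤ 576.44 km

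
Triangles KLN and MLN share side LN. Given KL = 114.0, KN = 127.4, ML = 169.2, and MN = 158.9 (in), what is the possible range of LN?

13.4 < LN < 241.4

From triangle KLN: |114.0 − 127.4| < LN < 114.0 + 127.4, i.e. 13.4 < LN < 241.4.
From triangle MLN: 10.3 < LN < 328.1.
Both must hold, so LN lies in the intersection.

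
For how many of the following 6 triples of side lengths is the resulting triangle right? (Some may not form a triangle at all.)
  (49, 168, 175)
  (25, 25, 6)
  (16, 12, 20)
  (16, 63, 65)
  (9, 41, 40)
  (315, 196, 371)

5

(49,168,175): 49²+168² = 30625 = 175² → right
(25,25,6): 6²+25² = 661 > 625 = 25² → acute
(16,12,20): 12²+16² = 400 = 20² → right
(16,63,65): 16²+63² = 4225 = 65² → right
(9,41,40): 9²+40² = 1681 = 41² → right
(315,196,371): 196²+315² = 137641 = 371² → right
5 of the 6 are right.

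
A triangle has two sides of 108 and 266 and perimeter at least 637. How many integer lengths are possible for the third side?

Triangle inequality: 158 < x < 374. Perimeter ≥ 637 gives x ≥ 637 − 108 − 266 = 263.
So 263 ≤ x < 374; integers 263 through 373: 111 values.

111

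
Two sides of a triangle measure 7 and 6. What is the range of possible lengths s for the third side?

1 < s < 13

By the triangle inequality, s must be less than 7 + 6 = 13 and greater than |7 − 6| = 1.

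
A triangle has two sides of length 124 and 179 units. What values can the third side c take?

By the triangle inequality, c must be less than 124 + 179 = 303 and greater than |124 − 179| = 55.

55 < c < 303 (units)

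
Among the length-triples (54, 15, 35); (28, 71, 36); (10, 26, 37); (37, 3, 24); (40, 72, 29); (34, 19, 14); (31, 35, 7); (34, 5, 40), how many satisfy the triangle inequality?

(15,35,54): 15+35 ≤ 54 → not valid
(28,36,71): 28+36 ≤ 71 → not valid
(10,26,37): 10+26 ≤ 37 → not valid
(3,24,37): 3+24 ≤ 37 → not valid
(29,40,72): 29+40 ≤ 72 → not valid
(14,19,34): 14+19 ≤ 34 → not valid
(7,31,35): 7+31 > 35 → valid
(5,34,40): 5+34 ≤ 40 → not valid
1 of the 8 triples forms a triangle.

1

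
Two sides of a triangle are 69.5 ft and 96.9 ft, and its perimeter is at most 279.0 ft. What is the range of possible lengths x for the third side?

27.4 < x ≤ 112.6

Triangle inequality alone gives 27.4 < x < 166.4.
The perimeter condition gives x ≤ 279.0 − 69.5 − 96.9 = 112.6.
Intersecting the two: 27.4 < x ≤ 112.6.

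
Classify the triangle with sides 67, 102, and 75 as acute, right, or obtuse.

Compare the square of the longest side to the sum of squares of the other two: 67² + 75² = 10114 < 10404 = 102².

obtuse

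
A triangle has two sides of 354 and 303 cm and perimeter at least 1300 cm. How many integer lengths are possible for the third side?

14

Triangle inequality: 51 < x < 657. Perimeter ≥ 1300 gives x ≥ 1300 − 354 − 303 = 643.
So 643 ≤ x < 657; integers 643 through 656: 14 values.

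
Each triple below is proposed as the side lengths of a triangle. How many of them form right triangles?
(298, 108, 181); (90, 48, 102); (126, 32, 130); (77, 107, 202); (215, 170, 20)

2

(298,108,181): 108+181 ≤ 298, not a triangle
(90,48,102): 48²+90² = 10404 = 102² → right
(126,32,130): 32²+126² = 16900 = 130² → right
(77,107,202): 77+107 ≤ 202, not a triangle
(215,170,20): 20+170 ≤ 215, not a triangle
2 of the 5 are right.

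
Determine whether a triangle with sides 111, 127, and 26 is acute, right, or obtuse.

obtuse

Compare the square of the longest side to the sum of squares of the other two: 26² + 111² = 12997 < 16129 = 127².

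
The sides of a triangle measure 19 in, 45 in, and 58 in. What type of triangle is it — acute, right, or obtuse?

Compare the square of the longest side to the sum of squares of the other two: 19² + 45² = 2386 < 3364 = 58².

obtuse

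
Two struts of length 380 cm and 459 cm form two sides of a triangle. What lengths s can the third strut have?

By the triangle inequality, s must be less than 380 + 459 = 839 and greater than |380 − 459| = 79.

79 < s < 839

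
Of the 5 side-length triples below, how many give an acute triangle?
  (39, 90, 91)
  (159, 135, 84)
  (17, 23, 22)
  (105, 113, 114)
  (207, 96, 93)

(39,90,91): 39²+90² = 9621 > 8281 = 91² → acute
(159,135,84): 84²+135² = 25281 = 159² → right
(17,23,22): 17²+22² = 773 > 529 = 23² → acute
(105,113,114): 105²+113² = 23794 > 12996 = 114² → acute
(207,96,93): 93+96 ≤ 207, not a triangle
3 of the 5 are acute.

3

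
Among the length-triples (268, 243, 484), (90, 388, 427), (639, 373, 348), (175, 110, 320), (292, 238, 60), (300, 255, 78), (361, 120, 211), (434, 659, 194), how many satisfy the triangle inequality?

5

(243,268,484): 243+268 > 484 → valid
(90,388,427): 90+388 > 427 → valid
(348,373,639): 348+373 > 639 → valid
(110,175,320): 110+175 ≤ 320 → not valid
(60,238,292): 60+238 > 292 → valid
(78,255,300): 78+255 > 300 → valid
(120,211,361): 120+211 ≤ 361 → not valid
(194,434,659): 194+434 ≤ 659 → not valid
5 of the 8 triples form a triangle.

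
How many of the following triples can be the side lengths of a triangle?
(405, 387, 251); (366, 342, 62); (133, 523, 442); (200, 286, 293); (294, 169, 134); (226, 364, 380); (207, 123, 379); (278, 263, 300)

(251,387,405): 251+387 > 405 → valid
(62,342,366): 62+342 > 366 → valid
(133,442,523): 133+442 > 523 → valid
(200,286,293): 200+286 > 293 → valid
(134,169,294): 134+169 > 294 → valid
(226,364,380): 226+364 > 380 → valid
(123,207,379): 123+207 ≤ 379 → not valid
(263,278,300): 263+278 > 300 → valid
7 of the 8 triples form a triangle.

7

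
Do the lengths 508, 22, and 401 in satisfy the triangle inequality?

No

The longest side is 508, but the other two sum to only 423.
423 < 508, so the triangle inequality fails.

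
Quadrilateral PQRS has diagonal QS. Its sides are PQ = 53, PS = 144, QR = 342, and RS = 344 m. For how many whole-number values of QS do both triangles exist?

105

From triangle PQS: 91 < QS < 197.
From triangle RQS: 2 < QS < 686.
Intersection: 91 < QS < 197, so integers 92 through 196: 105 values.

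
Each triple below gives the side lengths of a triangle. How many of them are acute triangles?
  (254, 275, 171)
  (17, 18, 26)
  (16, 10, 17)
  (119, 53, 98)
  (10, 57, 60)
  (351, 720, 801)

(254,275,171): 171²+254² = 93757 > 75625 = 275² → acute
(17,18,26): 17²+18² = 613 < 676 = 26² → obtuse
(16,10,17): 10²+16² = 356 > 289 = 17² → acute
(119,53,98): 53²+98² = 12413 < 14161 = 119² → obtuse
(10,57,60): 10²+57² = 3349 < 3600 = 60² → obtuse
(351,720,801): 351²+720² = 641601 = 801² → right
2 of the 6 are acute.

2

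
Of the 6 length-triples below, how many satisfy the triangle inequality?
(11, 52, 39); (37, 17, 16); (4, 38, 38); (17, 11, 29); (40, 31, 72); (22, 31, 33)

(11,39,52): 11+39 ≤ 52 → not valid
(16,17,37): 16+17 ≤ 37 → not valid
(4,38,38): 4+38 > 38 → valid
(11,17,29): 11+17 ≤ 29 → not valid
(31,40,72): 31+40 ≤ 72 → not valid
(22,31,33): 22+31 > 33 → valid
2 of the 6 triples form a triangle.

2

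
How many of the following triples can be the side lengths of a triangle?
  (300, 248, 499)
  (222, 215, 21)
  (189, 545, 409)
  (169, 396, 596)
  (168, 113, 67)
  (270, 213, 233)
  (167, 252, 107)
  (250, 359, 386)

7

(248,300,499): 248+300 > 499 → valid
(21,215,222): 21+215 > 222 → valid
(189,409,545): 189+409 > 545 → valid
(169,396,596): 169+396 ≤ 596 → not valid
(67,113,168): 67+113 > 168 → valid
(213,233,270): 213+233 > 270 → valid
(107,167,252): 107+167 > 252 → valid
(250,359,386): 250+359 > 386 → valid
7 of the 8 triples form a triangle.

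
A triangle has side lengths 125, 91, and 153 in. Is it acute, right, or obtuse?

acute

Compare the square of the longest side to the sum of squares of the other two: 91² + 125² = 23906 > 23409 = 153².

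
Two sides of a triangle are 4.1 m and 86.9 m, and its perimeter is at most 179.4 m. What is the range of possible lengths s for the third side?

Triangle inequality alone gives 82.8 < s < 91.0.
The perimeter condition gives s ≤ 179.4 − 4.1 − 86.9 = 88.4.
Intersecting the two: 82.8 < s ≤ 88.4.

82.8 < s ≤ 88.4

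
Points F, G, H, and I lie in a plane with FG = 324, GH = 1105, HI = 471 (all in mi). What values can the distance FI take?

The maximum is all hops collinear in one direction: 324 + 1105 + 471 = 1900.
The longest hop is 1105; the others sum to 795. Folding the others back against it leaves at least 1105 − 795 = 310.

310 ≤ FI ≤ 1900 mi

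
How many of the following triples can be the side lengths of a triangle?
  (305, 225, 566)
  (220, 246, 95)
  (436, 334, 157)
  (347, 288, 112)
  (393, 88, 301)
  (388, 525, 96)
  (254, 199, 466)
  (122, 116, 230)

(225,305,566): 225+305 ≤ 566 → not valid
(95,220,246): 95+220 > 246 → valid
(157,334,436): 157+334 > 436 → valid
(112,288,347): 112+288 > 347 → valid
(88,301,393): 88+301 ≤ 393 → not valid
(96,388,525): 96+388 ≤ 525 → not valid
(199,254,466): 199+254 ≤ 466 → not valid
(116,122,230): 116+122 > 230 → valid
4 of the 8 triples form a triangle.

4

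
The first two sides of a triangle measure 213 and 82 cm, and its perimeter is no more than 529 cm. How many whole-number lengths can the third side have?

Triangle inequality: 131 < x < 295. Perimeter ≤ 529 gives x ≤ 529 − 213 − 82 = 234.
So 131 < x ≤ 234; integers 132 through 234: 103 values.

103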